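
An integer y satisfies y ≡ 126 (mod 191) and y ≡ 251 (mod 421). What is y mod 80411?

75189

191⁻¹ mod 421: 191×313 ≡ 1 (mod 421), so 191⁻¹ ≡ 313.
y = 126 + 191×((251 − 126)×313 mod 421) = 126 + 191×393 = 75189.
Check: 75189 mod 191 = 126, 75189 mod 421 = 251. ✓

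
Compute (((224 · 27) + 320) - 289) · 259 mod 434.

224 · 27 = 6048 ≡ 406 (mod 434)
406 + 320 = 726 ≡ 292 (mod 434)
292 - 289 = 3
3 · 259 = 777 ≡ 343 (mod 434)

343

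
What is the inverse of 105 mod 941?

941 = 8×105 + 101
105 = 1×101 + 4
101 = 25×4 + 1
4 = 4×1 + 0
gcd(105, 941) = 1, so the inverse exists.
Bézout: 1 = 26×941 − 233×105.
So 105⁻¹ ≡ −233 ≡ 708 (mod 941).

708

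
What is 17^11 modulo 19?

Using repeated squaring:
17^1 ≡ 17 (mod 19)
17^2 ≡ 17^2 = 289 ≡ 4 (mod 19)
17^4 ≡ 4^2 = 16 (mod 19)
17^8 ≡ 16^2 = 256 ≡ 9 (mod 19)
17^11 = 17^8 * 17^2 * 17^1 ≡ 9 * 4 * 17 (mod 19).
Accumulate the product:
9 * 4 = 36 ≡ 17
17 * 17 = 289 ≡ 4

4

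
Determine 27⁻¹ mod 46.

29

Run the extended Euclidean algorithm:
46 = 1*27 + 19
27 = 1*19 + 8
19 = 2*8 + 3
8 = 2*3 + 2
3 = 1*2 + 1
2 = 2*1 + 0
gcd(27, 46) = 1, so the inverse exists.
Bézout: 1 = 10*46 − 17*27.
So 27⁻¹ ≡ −17 ≡ 29 (mod 46).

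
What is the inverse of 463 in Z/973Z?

414

973 = 2·463 + 47
463 = 9·47 + 40
47 = 1·40 + 7
40 = 5·7 + 5
7 = 1·5 + 2
5 = 2·2 + 1
2 = 2·1 + 0
gcd(463, 973) = 1, so the inverse exists.
Bézout: 1 = −197·973 + 414·463.
So 463⁻¹ ≡ 414 (mod 973).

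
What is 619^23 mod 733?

257

Using repeated squaring:
619^1 ≡ 619 (mod 733)
619^2 ≡ 619^2 = 383161 ≡ 535 (mod 733)
619^4 ≡ 535^2 = 286225 ≡ 355 (mod 733)
619^8 ≡ 355^2 = 126025 ≡ 682 (mod 733)
619^16 ≡ 682^2 = 465124 ≡ 402 (mod 733)
619^23 = 619^16 · 619^4 · 619^2 · 619^1 ≡ 402 · 355 · 535 · 619 (mod 733).
Accumulate the product:
402 · 355 = 142710 ≡ 508
508 · 535 = 271780 ≡ 570
570 · 619 = 352830 ≡ 257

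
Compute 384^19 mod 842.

360

19 in binary is 10011, i.e. 19 = 16 + 2 + 1.
384^1 ≡ 384 (mod 842)
384^2 ≡ 384^2 = 147456 ≡ 106 (mod 842)
384^4 ≡ 106^2 = 11236 ≡ 290 (mod 842)
384^8 ≡ 290^2 = 84100 ≡ 742 (mod 842)
384^16 ≡ 742^2 = 550564 ≡ 738 (mod 842)
384^19 = 384^16 × 384^2 × 384^1 ≡ 738 × 106 × 384 (mod 842).
Accumulate the product:
738 × 106 = 78228 ≡ 764
764 × 384 = 293376 ≡ 360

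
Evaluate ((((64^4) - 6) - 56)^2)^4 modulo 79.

(64)^4 ≡ 65 (mod 79)
65 - 6 = 59
59 - 56 = 3
(3)^2 ≡ 9 (mod 79)
(9)^4 ≡ 4 (mod 79)

4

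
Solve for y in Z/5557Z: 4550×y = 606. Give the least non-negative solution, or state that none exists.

2433

gcd(4550, 5557) = 1, so a unique solution mod 5557 exists.
4550⁻¹ ≡ 1352 (mod 5557).
y ≡ 1352×606 ≡ 2433 (mod 5557).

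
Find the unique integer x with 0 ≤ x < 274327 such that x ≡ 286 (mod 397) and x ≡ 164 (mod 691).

397⁻¹ mod 691: 397·369 ≡ 1 (mod 691), so 397⁻¹ ≡ 369.
x = 286 + 397·((164 − 286)·369 mod 691) = 286 + 397·588 = 233722.

233722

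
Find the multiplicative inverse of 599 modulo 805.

254

Run the extended Euclidean algorithm:
805 = 1×599 + 206
599 = 2×206 + 187
206 = 1×187 + 19
187 = 9×19 + 16
19 = 1×16 + 3
16 = 5×3 + 1
3 = 3×1 + 0
gcd(599, 805) = 1, so the inverse exists.
Bézout: 1 = −189×805 + 254×599.
So 599⁻¹ ≡ 254 (mod 805).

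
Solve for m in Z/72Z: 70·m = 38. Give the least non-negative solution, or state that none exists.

17

gcd(70, 72) = 2, and 2 | 38, so solutions exist.
Divide through by 2: 35·m = 19 (mod 36).
35⁻¹ ≡ 35 (mod 36).
m ≡ 35·19 ≡ 17 (mod 36).
The smallest non-negative solution is m = 17.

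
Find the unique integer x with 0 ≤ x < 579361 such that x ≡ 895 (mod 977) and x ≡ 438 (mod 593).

568532

977⁻¹ mod 593: 977*122 ≡ 1 (mod 593), so 977⁻¹ ≡ 122.
x = 895 + 977*((438 − 895)*122 mod 593) = 895 + 977*581 = 568532.
Check: 568532 mod 977 = 895, 568532 mod 593 = 438. ✓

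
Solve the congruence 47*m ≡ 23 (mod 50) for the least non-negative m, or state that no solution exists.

gcd(47, 50) = 1, so a unique solution mod 50 exists.
47⁻¹ ≡ 33 (mod 50).
m ≡ 33*23 ≡ 9 (mod 50).

9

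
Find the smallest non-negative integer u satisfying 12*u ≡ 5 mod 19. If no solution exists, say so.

2

gcd(12, 19) = 1, so a unique solution mod 19 exists.
12⁻¹ ≡ 8 (mod 19).
u ≡ 8*5 ≡ 2 (mod 19).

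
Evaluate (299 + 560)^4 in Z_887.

299 + 560 = 859
(859)^4 ≡ 852 (mod 887)

852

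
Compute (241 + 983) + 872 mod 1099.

241 + 983 = 1224 ≡ 125 (mod 1099)
125 + 872 = 997

997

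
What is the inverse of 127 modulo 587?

By the extended Euclidean algorithm:
587 = 4*127 + 79
127 = 1*79 + 48
79 = 1*48 + 31
48 = 1*31 + 17
31 = 1*17 + 14
17 = 1*14 + 3
14 = 4*3 + 2
3 = 1*2 + 1
2 = 2*1 + 0
gcd(127, 587) = 1, so the inverse exists.
Back-substitute for 1:
1 = 1*3 − 1*2
  = −1*14 + 5*3
  = 5*17 − 6*14
  = −6*31 + 11*17
  = 11*48 − 17*31
  = −17*79 + 28*48
  = 28*127 − 45*79
  = −45*587 + 208*127
So 127⁻¹ ≡ 208 (mod 587).

208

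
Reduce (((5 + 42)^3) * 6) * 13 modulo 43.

5 + 42 = 47 ≡ 4 (mod 43)
(4)^3 ≡ 21 (mod 43)
21 * 6 = 126 ≡ 40 (mod 43)
40 * 13 = 520 ≡ 4 (mod 43)

4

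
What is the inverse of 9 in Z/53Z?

Apply the Euclidean algorithm and back-substitute:
53 = 5·9 + 8
9 = 1·8 + 1
8 = 8·1 + 0
gcd(9, 53) = 1, so the inverse exists.
Back-substitute for 1:
1 = 1·9 − 1·8
  = −1·53 + 6·9
So 9⁻¹ ≡ 6 (mod 53).

6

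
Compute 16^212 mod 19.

4

Using repeated squaring:
16^1 ≡ 16 (mod 19)
16^2 ≡ 16^2 = 256 ≡ 9 (mod 19)
16^4 ≡ 9^2 = 81 ≡ 5 (mod 19)
16^8 ≡ 5^2 = 25 ≡ 6 (mod 19)
16^16 ≡ 6^2 = 36 ≡ 17 (mod 19)
16^32 ≡ 17^2 = 289 ≡ 4 (mod 19)
16^64 ≡ 4^2 = 16 (mod 19)
16^128 ≡ 16^2 = 256 ≡ 9 (mod 19)
16^212 = 16^128 * 16^64 * 16^16 * 16^4 ≡ 9 * 16 * 17 * 5 (mod 19).
Accumulate the product:
9 * 16 = 144 ≡ 11
11 * 17 = 187 ≡ 16
16 * 5 = 80 ≡ 4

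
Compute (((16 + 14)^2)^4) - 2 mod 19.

16 + 14 = 30 ≡ 11 (mod 19)
(11)^2 ≡ 7 (mod 19)
(7)^4 ≡ 7 (mod 19)
7 - 2 = 5

5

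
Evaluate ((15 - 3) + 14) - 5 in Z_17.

15 - 3 = 12
12 + 14 = 26 ≡ 9 (mod 17)
9 - 5 = 4

4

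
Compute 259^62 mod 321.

148

By square-and-multiply:
62 in binary is 111110, i.e. 62 = 32 + 16 + 8 + 4 + 2.
259^1 ≡ 259 (mod 321)
259^2 ≡ 259^2 = 67081 ≡ 313 (mod 321)
259^4 ≡ 313^2 = 97969 ≡ 64 (mod 321)
259^8 ≡ 64^2 = 4096 ≡ 244 (mod 321)
259^16 ≡ 244^2 = 59536 ≡ 151 (mod 321)
259^32 ≡ 151^2 = 22801 ≡ 10 (mod 321)
259^62 = 259^32 * 259^16 * 259^8 * 259^4 * 259^2 ≡ 10 * 151 * 244 * 64 * 313 (mod 321).
Accumulate the product:
10 * 151 = 1510 ≡ 226
226 * 244 = 55144 ≡ 253
253 * 64 = 16192 ≡ 142
142 * 313 = 44446 ≡ 148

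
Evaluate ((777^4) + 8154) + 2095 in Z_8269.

2175

(777)^4 ≡ 195 (mod 8269)
195 + 8154 = 8349 ≡ 80 (mod 8269)
80 + 2095 = 2175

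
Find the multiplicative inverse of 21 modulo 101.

By the extended Euclidean algorithm:
101 = 4*21 + 17
21 = 1*17 + 4
17 = 4*4 + 1
4 = 4*1 + 0
gcd(21, 101) = 1, so the inverse exists.
Bézout: 1 = 5*101 − 24*21.
So 21⁻¹ ≡ −24 ≡ 77 (mod 101).

77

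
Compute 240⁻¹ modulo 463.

218

Run the extended Euclidean algorithm:
463 = 1*240 + 223
240 = 1*223 + 17
223 = 13*17 + 2
17 = 8*2 + 1
2 = 2*1 + 0
gcd(240, 463) = 1, so the inverse exists.
Back-substitute for 1:
1 = 1*17 − 8*2
  = −8*223 + 105*17
  = 105*240 − 113*223
  = −113*463 + 218*240
So 240⁻¹ ≡ 218 (mod 463).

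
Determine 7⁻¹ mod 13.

13 = 1·7 + 6
7 = 1·6 + 1
6 = 6·1 + 0
gcd(7, 13) = 1, so the inverse exists.
Bézout: 1 = −1·13 + 2·7.
So 7⁻¹ ≡ 2 (mod 13).

2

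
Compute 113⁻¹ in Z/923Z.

874

Apply the Euclidean algorithm and back-substitute:
923 = 8·113 + 19
113 = 5·19 + 18
19 = 1·18 + 1
18 = 18·1 + 0
gcd(113, 923) = 1, so the inverse exists.
Back-substitute for 1:
1 = 1·19 − 1·18
  = −1·113 + 6·19
  = 6·923 − 49·113
So 113⁻¹ ≡ −49 ≡ 874 (mod 923).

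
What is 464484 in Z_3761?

464484 = 123×3761 + 1881, so 464484 ≡ 1881 (mod 3761).

1881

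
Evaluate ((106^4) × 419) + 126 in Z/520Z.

(106)^4 ≡ 16 (mod 520)
16 × 419 = 6704 ≡ 464 (mod 520)
464 + 126 = 590 ≡ 70 (mod 520)

70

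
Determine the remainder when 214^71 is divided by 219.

Compute successive squares:
214^1 ≡ 214 (mod 219)
214^2 ≡ 214^2 = 45796 ≡ 25 (mod 219)
214^4 ≡ 25^2 = 625 ≡ 187 (mod 219)
214^8 ≡ 187^2 = 34969 ≡ 148 (mod 219)
214^16 ≡ 148^2 = 21904 ≡ 4 (mod 219)
214^32 ≡ 4^2 = 16 (mod 219)
214^64 ≡ 16^2 = 256 ≡ 37 (mod 219)
214^71 = 214^64 · 214^4 · 214^2 · 214^1 ≡ 37 · 187 · 25 · 214 (mod 219).
Accumulate the product:
37 · 187 = 6919 ≡ 130
130 · 25 = 3250 ≡ 184
184 · 214 = 39376 ≡ 175

175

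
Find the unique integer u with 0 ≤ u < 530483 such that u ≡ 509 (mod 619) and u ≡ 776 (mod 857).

323008

619⁻¹ mod 857: 619·18 ≡ 1 (mod 857), so 619⁻¹ ≡ 18.
u = 509 + 619·((776 − 509)·18 mod 857) = 509 + 619·521 = 323008.
Check: 323008 mod 619 = 509, 323008 mod 857 = 776. ✓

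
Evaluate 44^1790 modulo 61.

48

Compute successive squares:
1790 in binary is 11011111110, i.e. 1790 = 1024 + 512 + 128 + 64 + 32 + 16 + 8 + 4 + 2.
44^1 ≡ 44 (mod 61)
44^2 ≡ 44^2 = 1936 ≡ 45 (mod 61)
44^4 ≡ 45^2 = 2025 ≡ 12 (mod 61)
44^8 ≡ 12^2 = 144 ≡ 22 (mod 61)
44^16 ≡ 22^2 = 484 ≡ 57 (mod 61)
44^32 ≡ 57^2 = 3249 ≡ 16 (mod 61)
44^64 ≡ 16^2 = 256 ≡ 12 (mod 61)
44^128 ≡ 12^2 = 144 ≡ 22 (mod 61)
44^256 ≡ 22^2 = 484 ≡ 57 (mod 61)
44^512 ≡ 57^2 = 3249 ≡ 16 (mod 61)
44^1024 ≡ 16^2 = 256 ≡ 12 (mod 61)
44^1790 = 44^1024 · 44^512 · 44^128 · 44^64 · 44^32 · 44^16 · 44^8 · 44^4 · 44^2 ≡ 12 · 16 · 22 · 12 · 16 · 57 · 22 · 12 · 45 (mod 61).
Accumulate the product:
12 · 16 = 192 ≡ 9
9 · 22 = 198 ≡ 15
15 · 12 = 180 ≡ 58
58 · 16 = 928 ≡ 13
13 · 57 = 741 ≡ 9
9 · 22 = 198 ≡ 15
15 · 12 = 180 ≡ 58
58 · 45 = 2610 ≡ 48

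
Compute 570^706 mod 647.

168

706 in binary is 1011000010, i.e. 706 = 512 + 128 + 64 + 2.
570^1 ≡ 570 (mod 647)
570^2 ≡ 570^2 = 324900 ≡ 106 (mod 647)
570^4 ≡ 106^2 = 11236 ≡ 237 (mod 647)
570^8 ≡ 237^2 = 56169 ≡ 527 (mod 647)
570^16 ≡ 527^2 = 277729 ≡ 166 (mod 647)
570^32 ≡ 166^2 = 27556 ≡ 382 (mod 647)
570^64 ≡ 382^2 = 145924 ≡ 349 (mod 647)
570^128 ≡ 349^2 = 121801 ≡ 165 (mod 647)
570^256 ≡ 165^2 = 27225 ≡ 51 (mod 647)
570^512 ≡ 51^2 = 2601 ≡ 13 (mod 647)
570^706 = 570^512 × 570^128 × 570^64 × 570^2 ≡ 13 × 165 × 349 × 106 (mod 647).
Accumulate the product:
13 × 165 = 2145 ≡ 204
204 × 349 = 71196 ≡ 26
26 × 106 = 2756 ≡ 168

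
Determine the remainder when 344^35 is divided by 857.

344^1 ≡ 344 (mod 857)
344^2 ≡ 344^2 = 118336 ≡ 70 (mod 857)
344^4 ≡ 70^2 = 4900 ≡ 615 (mod 857)
344^8 ≡ 615^2 = 378225 ≡ 288 (mod 857)
344^16 ≡ 288^2 = 82944 ≡ 672 (mod 857)
344^32 ≡ 672^2 = 451584 ≡ 802 (mod 857)
344^35 = 344^32 × 344^2 × 344^1 ≡ 802 × 70 × 344 (mod 857).
Accumulate the product:
802 × 70 = 56140 ≡ 435
435 × 344 = 149640 ≡ 522

522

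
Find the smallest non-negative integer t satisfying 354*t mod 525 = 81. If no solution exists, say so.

gcd(354, 525) = 3, and 3 | 81, so solutions exist.
Divide through by 3: 118*t = 27 (mod 175).
118⁻¹ ≡ 132 (mod 175).
t ≡ 132*27 ≡ 64 (mod 175).
The smallest non-negative solution is t = 64.

64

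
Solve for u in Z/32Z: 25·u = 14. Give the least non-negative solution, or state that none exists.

30

gcd(25, 32) = 1, so a unique solution mod 32 exists.
25⁻¹ ≡ 9 (mod 32).
u ≡ 9·14 ≡ 30 (mod 32).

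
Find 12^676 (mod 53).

1

676 in binary is 1010100100, i.e. 676 = 512 + 128 + 32 + 4.
12^1 ≡ 12 (mod 53)
12^2 ≡ 12^2 = 144 ≡ 38 (mod 53)
12^4 ≡ 38^2 = 1444 ≡ 13 (mod 53)
12^8 ≡ 13^2 = 169 ≡ 10 (mod 53)
12^16 ≡ 10^2 = 100 ≡ 47 (mod 53)
12^32 ≡ 47^2 = 2209 ≡ 36 (mod 53)
12^64 ≡ 36^2 = 1296 ≡ 24 (mod 53)
12^128 ≡ 24^2 = 576 ≡ 46 (mod 53)
12^256 ≡ 46^2 = 2116 ≡ 49 (mod 53)
12^512 ≡ 49^2 = 2401 ≡ 16 (mod 53)
12^676 = 12^512 × 12^128 × 12^32 × 12^4 ≡ 16 × 46 × 36 × 13 (mod 53).
Accumulate the product:
16 × 46 = 736 ≡ 47
47 × 36 = 1692 ≡ 49
49 × 13 = 637 ≡ 1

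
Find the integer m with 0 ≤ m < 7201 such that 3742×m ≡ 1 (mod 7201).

By the extended Euclidean algorithm:
7201 = 1*3742 + 3459
3742 = 1*3459 + 283
3459 = 12*283 + 63
283 = 4*63 + 31
63 = 2*31 + 1
31 = 31*1 + 0
gcd(3742, 7201) = 1, so the inverse exists.
Bézout: 1 = 119*7201 − 229*3742.
So 3742⁻¹ ≡ −229 ≡ 6972 (mod 7201).

6972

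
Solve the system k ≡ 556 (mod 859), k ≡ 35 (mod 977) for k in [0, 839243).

324399

859⁻¹ mod 977: 859*770 ≡ 1 (mod 977), so 859⁻¹ ≡ 770.
k = 556 + 859*((35 − 556)*770 mod 977) = 556 + 859*377 = 324399.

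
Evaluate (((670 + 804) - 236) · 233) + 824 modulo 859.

654

670 + 804 = 1474 ≡ 615 (mod 859)
615 - 236 = 379
379 · 233 = 88307 ≡ 689 (mod 859)
689 + 824 = 1513 ≡ 654 (mod 859)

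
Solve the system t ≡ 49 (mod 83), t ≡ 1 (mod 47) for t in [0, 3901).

2539

83⁻¹ mod 47: 83×17 ≡ 1 (mod 47), so 83⁻¹ ≡ 17.
t = 49 + 83×((1 − 49)×17 mod 47) = 49 + 83×30 = 2539.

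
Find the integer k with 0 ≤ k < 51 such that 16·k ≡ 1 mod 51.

51 = 3·16 + 3
16 = 5·3 + 1
3 = 3·1 + 0
gcd(16, 51) = 1, so the inverse exists.
Back-substitute for 1:
1 = 1·16 − 5·3
  = −5·51 + 16·16
So 16⁻¹ ≡ 16 (mod 51).

16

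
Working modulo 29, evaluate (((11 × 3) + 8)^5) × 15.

6

11 × 3 = 33 ≡ 4 (mod 29)
4 + 8 = 12
(12)^5 ≡ 12 (mod 29)
12 × 15 = 180 ≡ 6 (mod 29)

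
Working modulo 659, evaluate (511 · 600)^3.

381

511 · 600 = 306600 ≡ 165 (mod 659)
(165)^3 ≡ 381 (mod 659)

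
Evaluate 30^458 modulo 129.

24

Using repeated squaring:
458 in binary is 111001010, i.e. 458 = 256 + 128 + 64 + 8 + 2.
30^1 ≡ 30 (mod 129)
30^2 ≡ 30^2 = 900 ≡ 126 (mod 129)
30^4 ≡ 126^2 = 15876 ≡ 9 (mod 129)
30^8 ≡ 9^2 = 81 (mod 129)
30^16 ≡ 81^2 = 6561 ≡ 111 (mod 129)
30^32 ≡ 111^2 = 12321 ≡ 66 (mod 129)
30^64 ≡ 66^2 = 4356 ≡ 99 (mod 129)
30^128 ≡ 99^2 = 9801 ≡ 126 (mod 129)
30^256 ≡ 126^2 = 15876 ≡ 9 (mod 129)
30^458 = 30^256 * 30^128 * 30^64 * 30^8 * 30^2 ≡ 9 * 126 * 99 * 81 * 126 (mod 129).
Accumulate the product:
9 * 126 = 1134 ≡ 102
102 * 99 = 10098 ≡ 36
36 * 81 = 2916 ≡ 78
78 * 126 = 9828 ≡ 24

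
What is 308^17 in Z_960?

128

17 in binary is 10001, i.e. 17 = 16 + 1.
308^1 ≡ 308 (mod 960)
308^2 ≡ 308^2 = 94864 ≡ 784 (mod 960)
308^4 ≡ 784^2 = 614656 ≡ 256 (mod 960)
308^8 ≡ 256^2 = 65536 ≡ 256 (mod 960)
308^16 ≡ 256^2 = 65536 ≡ 256 (mod 960)
308^17 = 308^16 × 308^1 ≡ 256 × 308 (mod 960).
256 × 308 = 78848 ≡ 128 (mod 960).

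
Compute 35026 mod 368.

66

35026 = 95×368 + 66, so 35026 ≡ 66 (mod 368).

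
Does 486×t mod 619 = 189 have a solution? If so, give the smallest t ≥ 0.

585

gcd(486, 619) = 1, so a unique solution mod 619 exists.
486⁻¹ ≡ 121 (mod 619).
t ≡ 121×189 ≡ 585 (mod 619).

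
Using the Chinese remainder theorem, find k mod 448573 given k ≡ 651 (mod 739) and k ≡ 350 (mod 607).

739⁻¹ mod 607: 739×23 ≡ 1 (mod 607), so 739⁻¹ ≡ 23.
k = 651 + 739×((350 − 651)×23 mod 607) = 651 + 739×361 = 267430.
Check: 267430 mod 739 = 651, 267430 mod 607 = 350. ✓

267430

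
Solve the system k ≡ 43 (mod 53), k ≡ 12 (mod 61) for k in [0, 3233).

2269

53⁻¹ mod 61: 53*38 ≡ 1 (mod 61), so 53⁻¹ ≡ 38.
k = 43 + 53*((12 − 43)*38 mod 61) = 43 + 53*42 = 2269.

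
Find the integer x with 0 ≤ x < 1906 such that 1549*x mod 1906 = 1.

1591

Run the extended Euclidean algorithm:
1906 = 1×1549 + 357
1549 = 4×357 + 121
357 = 2×121 + 115
121 = 1×115 + 6
115 = 19×6 + 1
6 = 6×1 + 0
gcd(1549, 1906) = 1, so the inverse exists.
Bézout: 1 = 256×1906 − 315×1549.
So 1549⁻¹ ≡ −315 ≡ 1591 (mod 1906).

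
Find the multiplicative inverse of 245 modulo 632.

405

632 = 2×245 + 142
245 = 1×142 + 103
142 = 1×103 + 39
103 = 2×39 + 25
39 = 1×25 + 14
25 = 1×14 + 11
14 = 1×11 + 3
11 = 3×3 + 2
3 = 1×2 + 1
2 = 2×1 + 0
gcd(245, 632) = 1, so the inverse exists.
Back-substitute for 1:
1 = 1×3 − 1×2
  = −1×11 + 4×3
  = 4×14 − 5×11
  = −5×25 + 9×14
  = 9×39 − 14×25
  = −14×103 + 37×39
  = 37×142 − 51×103
  = −51×245 + 88×142
  = 88×632 − 227×245
So 245⁻¹ ≡ −227 ≡ 405 (mod 632).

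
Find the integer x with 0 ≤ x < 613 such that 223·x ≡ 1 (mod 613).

11

Run the extended Euclidean algorithm:
613 = 2×223 + 167
223 = 1×167 + 56
167 = 2×56 + 55
56 = 1×55 + 1
55 = 55×1 + 0
gcd(223, 613) = 1, so the inverse exists.
Bézout: 1 = −4×613 + 11×223.
So 223⁻¹ ≡ 11 (mod 613).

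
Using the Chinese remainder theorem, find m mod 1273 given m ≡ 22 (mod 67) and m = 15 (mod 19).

67⁻¹ mod 19: 67×2 ≡ 1 (mod 19), so 67⁻¹ ≡ 2.
m = 22 + 67×((15 − 22)×2 mod 19) = 22 + 67×5 = 357.

357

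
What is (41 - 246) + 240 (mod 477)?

35

41 - 246 = -205 ≡ 272 (mod 477)
272 + 240 = 512 ≡ 35 (mod 477)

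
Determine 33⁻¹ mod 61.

37

Run the extended Euclidean algorithm:
61 = 1*33 + 28
33 = 1*28 + 5
28 = 5*5 + 3
5 = 1*3 + 2
3 = 1*2 + 1
2 = 2*1 + 0
gcd(33, 61) = 1, so the inverse exists.
Bézout: 1 = 13*61 − 24*33.
So 33⁻¹ ≡ −24 ≡ 37 (mod 61).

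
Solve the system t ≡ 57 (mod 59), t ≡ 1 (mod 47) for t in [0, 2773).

59⁻¹ mod 47: 59·4 ≡ 1 (mod 47), so 59⁻¹ ≡ 4.
t = 57 + 59·((1 − 57)·4 mod 47) = 57 + 59·11 = 706.
Check: 706 mod 59 = 57, 706 mod 47 = 1. ✓

706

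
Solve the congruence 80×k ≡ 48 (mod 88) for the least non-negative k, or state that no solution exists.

5

gcd(80, 88) = 8, and 8 | 48, so solutions exist.
Divide through by 8: 10×k = 6 (mod 11).
10⁻¹ ≡ 10 (mod 11).
k ≡ 10×6 ≡ 5 (mod 11).
The smallest non-negative solution is k = 5.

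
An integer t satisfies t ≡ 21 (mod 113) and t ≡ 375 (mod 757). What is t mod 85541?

113⁻¹ mod 757: 113×67 ≡ 1 (mod 757), so 113⁻¹ ≡ 67.
t = 21 + 113×((375 − 21)×67 mod 757) = 21 + 113×251 = 28384.
Check: 28384 mod 113 = 21, 28384 mod 757 = 375. ✓

28384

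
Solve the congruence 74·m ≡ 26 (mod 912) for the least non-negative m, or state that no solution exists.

25

gcd(74, 912) = 2, and 2 | 26, so solutions exist.
Divide through by 2: 37·m = 13 (mod 456).
37⁻¹ ≡ 37 (mod 456).
m ≡ 37·13 ≡ 25 (mod 456).
The smallest non-negative solution is m = 25.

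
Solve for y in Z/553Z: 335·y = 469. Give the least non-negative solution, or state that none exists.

112

gcd(335, 553) = 1, so a unique solution mod 553 exists.
335⁻¹ ≡ 104 (mod 553).
y ≡ 104·469 ≡ 112 (mod 553).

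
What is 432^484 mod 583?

Using repeated squaring:
484 in binary is 111100100, i.e. 484 = 256 + 128 + 64 + 32 + 4.
432^1 ≡ 432 (mod 583)
432^2 ≡ 432^2 = 186624 ≡ 64 (mod 583)
432^4 ≡ 64^2 = 4096 ≡ 15 (mod 583)
432^8 ≡ 15^2 = 225 (mod 583)
432^16 ≡ 225^2 = 50625 ≡ 487 (mod 583)
432^32 ≡ 487^2 = 237169 ≡ 471 (mod 583)
432^64 ≡ 471^2 = 221841 ≡ 301 (mod 583)
432^128 ≡ 301^2 = 90601 ≡ 236 (mod 583)
432^256 ≡ 236^2 = 55696 ≡ 311 (mod 583)
432^484 = 432^256 * 432^128 * 432^64 * 432^32 * 432^4 ≡ 311 * 236 * 301 * 471 * 15 (mod 583).
Accumulate the product:
311 * 236 = 73396 ≡ 521
521 * 301 = 156821 ≡ 577
577 * 471 = 271767 ≡ 89
89 * 15 = 1335 ≡ 169

169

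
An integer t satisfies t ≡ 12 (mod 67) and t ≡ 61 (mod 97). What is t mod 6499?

67⁻¹ mod 97: 67·42 ≡ 1 (mod 97), so 67⁻¹ ≡ 42.
t = 12 + 67·((61 − 12)·42 mod 97) = 12 + 67·21 = 1419.
Check: 1419 mod 67 = 12, 1419 mod 97 = 61. ✓

1419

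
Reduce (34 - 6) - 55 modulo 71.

34 - 6 = 28
28 - 55 = -27 ≡ 44 (mod 71)

44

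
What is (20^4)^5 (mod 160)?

0

(20)^4 ≡ 0 (mod 160)
(0)^5 ≡ 0 (mod 160)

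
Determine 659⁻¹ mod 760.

459

Apply the Euclidean algorithm and back-substitute:
760 = 1·659 + 101
659 = 6·101 + 53
101 = 1·53 + 48
53 = 1·48 + 5
48 = 9·5 + 3
5 = 1·3 + 2
3 = 1·2 + 1
2 = 2·1 + 0
gcd(659, 760) = 1, so the inverse exists.
Bézout: 1 = 261·760 − 301·659.
So 659⁻¹ ≡ −301 ≡ 459 (mod 760).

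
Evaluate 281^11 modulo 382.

11 in binary is 1011, i.e. 11 = 8 + 2 + 1.
281^1 ≡ 281 (mod 382)
281^2 ≡ 281^2 = 78961 ≡ 269 (mod 382)
281^4 ≡ 269^2 = 72361 ≡ 163 (mod 382)
281^8 ≡ 163^2 = 26569 ≡ 211 (mod 382)
281^11 = 281^8 · 281^2 · 281^1 ≡ 211 · 269 · 281 (mod 382).
Accumulate the product:
211 · 269 = 56759 ≡ 223
223 · 281 = 62663 ≡ 15

15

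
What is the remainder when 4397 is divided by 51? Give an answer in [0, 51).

11

4397 = 86×51 + 11, so 4397 ≡ 11 (mod 51).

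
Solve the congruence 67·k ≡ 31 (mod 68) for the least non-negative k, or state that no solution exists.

gcd(67, 68) = 1, so a unique solution mod 68 exists.
67⁻¹ ≡ 67 (mod 68).
k ≡ 67·31 ≡ 37 (mod 68).

37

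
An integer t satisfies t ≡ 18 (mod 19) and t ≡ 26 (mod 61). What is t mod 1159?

1063

19⁻¹ mod 61: 19·45 ≡ 1 (mod 61), so 19⁻¹ ≡ 45.
t = 18 + 19·((26 − 18)·45 mod 61) = 18 + 19·55 = 1063.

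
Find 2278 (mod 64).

2278 = 35*64 + 38, so 2278 ≡ 38 (mod 64).

38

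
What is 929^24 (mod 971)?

134

By square-and-multiply:
24 in binary is 11000, i.e. 24 = 16 + 8.
929^1 ≡ 929 (mod 971)
929^2 ≡ 929^2 = 863041 ≡ 793 (mod 971)
929^4 ≡ 793^2 = 628849 ≡ 612 (mod 971)
929^8 ≡ 612^2 = 374544 ≡ 709 (mod 971)
929^16 ≡ 709^2 = 502681 ≡ 674 (mod 971)
929^24 = 929^16 × 929^8 ≡ 674 × 709 (mod 971).
674 × 709 = 477866 ≡ 134 (mod 971).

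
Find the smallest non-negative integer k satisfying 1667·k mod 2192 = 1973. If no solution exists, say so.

1015

gcd(1667, 2192) = 1, so a unique solution mod 2192 exists.
1667⁻¹ ≡ 1787 (mod 2192).
k ≡ 1787·1973 ≡ 1015 (mod 2192).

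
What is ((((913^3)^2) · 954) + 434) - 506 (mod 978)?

822

(913)^3 ≡ 193 (mod 978)
(193)^2 ≡ 85 (mod 978)
85 · 954 = 81090 ≡ 894 (mod 978)
894 + 434 = 1328 ≡ 350 (mod 978)
350 - 506 = -156 ≡ 822 (mod 978)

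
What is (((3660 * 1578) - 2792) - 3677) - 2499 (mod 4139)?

885

3660 * 1578 = 5775480 ≡ 1575 (mod 4139)
1575 - 2792 = -1217 ≡ 2922 (mod 4139)
2922 - 3677 = -755 ≡ 3384 (mod 4139)
3384 - 2499 = 885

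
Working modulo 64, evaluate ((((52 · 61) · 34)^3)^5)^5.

0

52 · 61 = 3172 ≡ 36 (mod 64)
36 · 34 = 1224 ≡ 8 (mod 64)
(8)^3 ≡ 0 (mod 64)
(0)^5 ≡ 0 (mod 64)
(0)^5 ≡ 0 (mod 64)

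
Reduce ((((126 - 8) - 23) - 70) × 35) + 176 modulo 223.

159

126 - 8 = 118
118 - 23 = 95
95 - 70 = 25
25 × 35 = 875 ≡ 206 (mod 223)
206 + 176 = 382 ≡ 159 (mod 223)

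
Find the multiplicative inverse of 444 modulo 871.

Apply the Euclidean algorithm and back-substitute:
871 = 1×444 + 427
444 = 1×427 + 17
427 = 25×17 + 2
17 = 8×2 + 1
2 = 2×1 + 0
gcd(444, 871) = 1, so the inverse exists.
Bézout: 1 = −209×871 + 410×444.
So 444⁻¹ ≡ 410 (mod 871).

410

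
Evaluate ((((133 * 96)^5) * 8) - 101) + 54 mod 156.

1

133 * 96 = 12768 ≡ 132 (mod 156)
(132)^5 ≡ 84 (mod 156)
84 * 8 = 672 ≡ 48 (mod 156)
48 - 101 = -53 ≡ 103 (mod 156)
103 + 54 = 157 ≡ 1 (mod 156)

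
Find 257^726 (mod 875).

274

By square-and-multiply:
726 in binary is 1011010110, i.e. 726 = 512 + 128 + 64 + 16 + 4 + 2.
257^1 ≡ 257 (mod 875)
257^2 ≡ 257^2 = 66049 ≡ 424 (mod 875)
257^4 ≡ 424^2 = 179776 ≡ 401 (mod 875)
257^8 ≡ 401^2 = 160801 ≡ 676 (mod 875)
257^16 ≡ 676^2 = 456976 ≡ 226 (mod 875)
257^32 ≡ 226^2 = 51076 ≡ 326 (mod 875)
257^64 ≡ 326^2 = 106276 ≡ 401 (mod 875)
257^128 ≡ 401^2 = 160801 ≡ 676 (mod 875)
257^256 ≡ 676^2 = 456976 ≡ 226 (mod 875)
257^512 ≡ 226^2 = 51076 ≡ 326 (mod 875)
257^726 = 257^512 * 257^128 * 257^64 * 257^16 * 257^4 * 257^2 ≡ 326 * 676 * 401 * 226 * 401 * 424 (mod 875).
Accumulate the product:
326 * 676 = 220376 ≡ 751
751 * 401 = 301151 ≡ 151
151 * 226 = 34126 ≡ 1
1 * 401 = 401
401 * 424 = 170024 ≡ 274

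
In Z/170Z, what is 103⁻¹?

137

Run the extended Euclidean algorithm:
170 = 1×103 + 67
103 = 1×67 + 36
67 = 1×36 + 31
36 = 1×31 + 5
31 = 6×5 + 1
5 = 5×1 + 0
gcd(103, 170) = 1, so the inverse exists.
Bézout: 1 = 20×170 − 33×103.
So 103⁻¹ ≡ −33 ≡ 137 (mod 170).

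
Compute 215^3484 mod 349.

Using repeated squaring:
3484 in binary is 110110011100, i.e. 3484 = 2048 + 1024 + 256 + 128 + 16 + 8 + 4.
215^1 ≡ 215 (mod 349)
215^2 ≡ 215^2 = 46225 ≡ 157 (mod 349)
215^4 ≡ 157^2 = 24649 ≡ 219 (mod 349)
215^8 ≡ 219^2 = 47961 ≡ 148 (mod 349)
215^16 ≡ 148^2 = 21904 ≡ 266 (mod 349)
215^32 ≡ 266^2 = 70756 ≡ 258 (mod 349)
215^64 ≡ 258^2 = 66564 ≡ 254 (mod 349)
215^128 ≡ 254^2 = 64516 ≡ 300 (mod 349)
215^256 ≡ 300^2 = 90000 ≡ 307 (mod 349)
215^512 ≡ 307^2 = 94249 ≡ 19 (mod 349)
215^1024 ≡ 19^2 = 361 ≡ 12 (mod 349)
215^2048 ≡ 12^2 = 144 (mod 349)
215^3484 = 215^2048 * 215^1024 * 215^256 * 215^128 * 215^16 * 215^8 * 215^4 ≡ 144 * 12 * 307 * 300 * 266 * 148 * 219 (mod 349).
Accumulate the product:
144 * 12 = 1728 ≡ 332
332 * 307 = 101924 ≡ 16
16 * 300 = 4800 ≡ 263
263 * 266 = 69958 ≡ 158
158 * 148 = 23384 ≡ 1
1 * 219 = 219

219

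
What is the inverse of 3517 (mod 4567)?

448

4567 = 1×3517 + 1050
3517 = 3×1050 + 367
1050 = 2×367 + 316
367 = 1×316 + 51
316 = 6×51 + 10
51 = 5×10 + 1
10 = 10×1 + 0
gcd(3517, 4567) = 1, so the inverse exists.
Bézout: 1 = −345×4567 + 448×3517.
So 3517⁻¹ ≡ 448 (mod 4567).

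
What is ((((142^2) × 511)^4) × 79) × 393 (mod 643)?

(142)^2 ≡ 231 (mod 643)
231 × 511 = 118041 ≡ 372 (mod 643)
(372)^4 ≡ 31 (mod 643)
31 × 79 = 2449 ≡ 520 (mod 643)
520 × 393 = 204360 ≡ 529 (mod 643)

529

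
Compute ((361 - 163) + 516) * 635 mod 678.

361 - 163 = 198
198 + 516 = 714 ≡ 36 (mod 678)
36 * 635 = 22860 ≡ 486 (mod 678)

486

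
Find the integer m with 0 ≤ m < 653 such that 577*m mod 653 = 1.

653 = 1×577 + 76
577 = 7×76 + 45
76 = 1×45 + 31
45 = 1×31 + 14
31 = 2×14 + 3
14 = 4×3 + 2
3 = 1×2 + 1
2 = 2×1 + 0
gcd(577, 653) = 1, so the inverse exists.
Back-substitute for 1:
1 = 1×3 − 1×2
  = −1×14 + 5×3
  = 5×31 − 11×14
  = −11×45 + 16×31
  = 16×76 − 27×45
  = −27×577 + 205×76
  = 205×653 − 232×577
So 577⁻¹ ≡ −232 ≡ 421 (mod 653).

421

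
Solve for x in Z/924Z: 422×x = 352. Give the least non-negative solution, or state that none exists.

gcd(422, 924) = 2, and 2 | 352, so solutions exist.
Divide through by 2: 211×x ≡ 176 (mod 462).
211⁻¹ ≡ 127 (mod 462).
x ≡ 127×176 ≡ 176 (mod 462).
The smallest non-negative solution is x = 176.

176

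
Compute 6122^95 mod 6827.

2608

By square-and-multiply:
6122^1 ≡ 6122 (mod 6827)
6122^2 ≡ 6122^2 = 37478884 ≡ 5481 (mod 6827)
6122^4 ≡ 5481^2 = 30041361 ≡ 2561 (mod 6827)
6122^8 ≡ 2561^2 = 6558721 ≡ 4801 (mod 6827)
6122^16 ≡ 4801^2 = 23049601 ≡ 1649 (mod 6827)
6122^32 ≡ 1649^2 = 2719201 ≡ 2055 (mod 6827)
6122^64 ≡ 2055^2 = 4223025 ≡ 3939 (mod 6827)
6122^95 = 6122^64 * 6122^16 * 6122^8 * 6122^4 * 6122^2 * 6122^1 ≡ 3939 * 1649 * 4801 * 2561 * 5481 * 6122 (mod 6827).
Accumulate the product:
3939 * 1649 = 6495411 ≡ 2934
2934 * 4801 = 14086134 ≡ 2033
2033 * 2561 = 5206513 ≡ 4339
4339 * 5481 = 23782059 ≡ 3618
3618 * 6122 = 22149396 ≡ 2608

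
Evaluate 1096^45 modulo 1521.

Using repeated squaring:
1096^1 ≡ 1096 (mod 1521)
1096^2 ≡ 1096^2 = 1201216 ≡ 1147 (mod 1521)
1096^4 ≡ 1147^2 = 1315609 ≡ 1465 (mod 1521)
1096^8 ≡ 1465^2 = 2146225 ≡ 94 (mod 1521)
1096^16 ≡ 94^2 = 8836 ≡ 1231 (mod 1521)
1096^32 ≡ 1231^2 = 1515361 ≡ 445 (mod 1521)
1096^45 = 1096^32 * 1096^8 * 1096^4 * 1096^1 ≡ 445 * 94 * 1465 * 1096 (mod 1521).
Accumulate the product:
445 * 94 = 41830 ≡ 763
763 * 1465 = 1117795 ≡ 1381
1381 * 1096 = 1513576 ≡ 181

181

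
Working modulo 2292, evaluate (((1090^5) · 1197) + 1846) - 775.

(1090)^5 ≡ 1444 (mod 2292)
1444 · 1197 = 1728468 ≡ 300 (mod 2292)
300 + 1846 = 2146
2146 - 775 = 1371

1371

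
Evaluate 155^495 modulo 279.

By square-and-multiply:
495 in binary is 111101111, i.e. 495 = 256 + 128 + 64 + 32 + 8 + 4 + 2 + 1.
155^1 ≡ 155 (mod 279)
155^2 ≡ 155^2 = 24025 ≡ 31 (mod 279)
155^4 ≡ 31^2 = 961 ≡ 124 (mod 279)
155^8 ≡ 124^2 = 15376 ≡ 31 (mod 279)
155^16 ≡ 31^2 = 961 ≡ 124 (mod 279)
155^32 ≡ 124^2 = 15376 ≡ 31 (mod 279)
155^64 ≡ 31^2 = 961 ≡ 124 (mod 279)
155^128 ≡ 124^2 = 15376 ≡ 31 (mod 279)
155^256 ≡ 31^2 = 961 ≡ 124 (mod 279)
155^495 = 155^256 * 155^128 * 155^64 * 155^32 * 155^8 * 155^4 * 155^2 * 155^1 ≡ 124 * 31 * 124 * 31 * 31 * 124 * 31 * 155 (mod 279).
Accumulate the product:
124 * 31 = 3844 ≡ 217
217 * 124 = 26908 ≡ 124
124 * 31 = 3844 ≡ 217
217 * 31 = 6727 ≡ 31
31 * 124 = 3844 ≡ 217
217 * 31 = 6727 ≡ 31
31 * 155 = 4805 ≡ 62

62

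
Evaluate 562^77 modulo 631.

344

Compute successive squares:
77 in binary is 1001101, i.e. 77 = 64 + 8 + 4 + 1.
562^1 ≡ 562 (mod 631)
562^2 ≡ 562^2 = 315844 ≡ 344 (mod 631)
562^4 ≡ 344^2 = 118336 ≡ 339 (mod 631)
562^8 ≡ 339^2 = 114921 ≡ 79 (mod 631)
562^16 ≡ 79^2 = 6241 ≡ 562 (mod 631)
562^32 ≡ 562^2 = 315844 ≡ 344 (mod 631)
562^64 ≡ 344^2 = 118336 ≡ 339 (mod 631)
562^77 = 562^64 * 562^8 * 562^4 * 562^1 ≡ 339 * 79 * 339 * 562 (mod 631).
Accumulate the product:
339 * 79 = 26781 ≡ 279
279 * 339 = 94581 ≡ 562
562 * 562 = 315844 ≡ 344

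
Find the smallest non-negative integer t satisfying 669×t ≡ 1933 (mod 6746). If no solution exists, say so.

739

gcd(669, 6746) = 1, so a unique solution mod 6746 exists.
669⁻¹ ≡ 4457 (mod 6746).
t ≡ 4457×1933 ≡ 739 (mod 6746).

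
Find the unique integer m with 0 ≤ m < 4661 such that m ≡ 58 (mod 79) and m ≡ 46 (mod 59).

1875

79⁻¹ mod 59: 79*3 ≡ 1 (mod 59), so 79⁻¹ ≡ 3.
m = 58 + 79*((46 − 58)*3 mod 59) = 58 + 79*23 = 1875.
Check: 1875 mod 79 = 58, 1875 mod 59 = 46. ✓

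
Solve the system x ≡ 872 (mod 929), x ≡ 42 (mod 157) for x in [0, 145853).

929⁻¹ mod 157: 929*12 ≡ 1 (mod 157), so 929⁻¹ ≡ 12.
x = 872 + 929*((42 − 872)*12 mod 157) = 872 + 929*88 = 82624.

82624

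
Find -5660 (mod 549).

-5660 = -11*549 + 379, so -5660 ≡ 379 (mod 549).

379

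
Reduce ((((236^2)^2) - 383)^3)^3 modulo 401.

394

(236)^2 ≡ 358 (mod 401)
(358)^2 ≡ 245 (mod 401)
245 - 383 = -138 ≡ 263 (mod 401)
(263)^3 ≡ 82 (mod 401)
(82)^3 ≡ 394 (mod 401)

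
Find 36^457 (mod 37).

36

457 in binary is 111001001, i.e. 457 = 256 + 128 + 64 + 8 + 1.
36^1 ≡ 36 (mod 37)
36^2 ≡ 36^2 = 1296 ≡ 1 (mod 37)
36^4 ≡ 1^2 = 1 (mod 37)
36^8 ≡ 1^2 = 1 (mod 37)
36^16 ≡ 1^2 = 1 (mod 37)
36^32 ≡ 1^2 = 1 (mod 37)
36^64 ≡ 1^2 = 1 (mod 37)
36^128 ≡ 1^2 = 1 (mod 37)
36^256 ≡ 1^2 = 1 (mod 37)
36^457 = 36^256 · 36^128 · 36^64 · 36^8 · 36^1 ≡ 1 · 1 · 1 · 1 · 36 (mod 37).
Accumulate the product:
1 · 1 = 1
1 · 1 = 1
1 · 1 = 1
1 · 36 = 36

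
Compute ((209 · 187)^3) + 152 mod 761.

677

209 · 187 = 39083 ≡ 272 (mod 761)
(272)^3 ≡ 525 (mod 761)
525 + 152 = 677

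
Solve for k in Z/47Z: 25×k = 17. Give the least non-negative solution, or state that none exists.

27

gcd(25, 47) = 1, so a unique solution mod 47 exists.
25⁻¹ ≡ 32 (mod 47).
k ≡ 32×17 ≡ 27 (mod 47).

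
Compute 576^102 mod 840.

Using repeated squaring:
576^1 ≡ 576 (mod 840)
576^2 ≡ 576^2 = 331776 ≡ 816 (mod 840)
576^4 ≡ 816^2 = 665856 ≡ 576 (mod 840)
576^8 ≡ 576^2 = 331776 ≡ 816 (mod 840)
576^16 ≡ 816^2 = 665856 ≡ 576 (mod 840)
576^32 ≡ 576^2 = 331776 ≡ 816 (mod 840)
576^64 ≡ 816^2 = 665856 ≡ 576 (mod 840)
576^102 = 576^64 · 576^32 · 576^4 · 576^2 ≡ 576 · 816 · 576 · 816 (mod 840).
Accumulate the product:
576 · 816 = 470016 ≡ 456
456 · 576 = 262656 ≡ 576
576 · 816 = 470016 ≡ 456

456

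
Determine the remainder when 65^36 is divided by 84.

1

36 in binary is 100100, i.e. 36 = 32 + 4.
65^1 ≡ 65 (mod 84)
65^2 ≡ 65^2 = 4225 ≡ 25 (mod 84)
65^4 ≡ 25^2 = 625 ≡ 37 (mod 84)
65^8 ≡ 37^2 = 1369 ≡ 25 (mod 84)
65^16 ≡ 25^2 = 625 ≡ 37 (mod 84)
65^32 ≡ 37^2 = 1369 ≡ 25 (mod 84)
65^36 = 65^32 · 65^4 ≡ 25 · 37 (mod 84).
25 · 37 = 925 ≡ 1 (mod 84).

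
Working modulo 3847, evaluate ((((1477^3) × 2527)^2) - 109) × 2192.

(1477)^3 ≡ 1931 (mod 3847)
1931 × 2527 = 4879637 ≡ 1641 (mod 3847)
(1641)^2 ≡ 3828 (mod 3847)
3828 - 109 = 3719
3719 × 2192 = 8152048 ≡ 255 (mod 3847)

255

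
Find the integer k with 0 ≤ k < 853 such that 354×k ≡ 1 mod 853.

By the extended Euclidean algorithm:
853 = 2*354 + 145
354 = 2*145 + 64
145 = 2*64 + 17
64 = 3*17 + 13
17 = 1*13 + 4
13 = 3*4 + 1
4 = 4*1 + 0
gcd(354, 853) = 1, so the inverse exists.
Bézout: 1 = −83*853 + 200*354.
So 354⁻¹ ≡ 200 (mod 853).

200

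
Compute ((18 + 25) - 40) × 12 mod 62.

18 + 25 = 43
43 - 40 = 3
3 × 12 = 36

36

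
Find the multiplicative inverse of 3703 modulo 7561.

7561 = 2*3703 + 155
3703 = 23*155 + 138
155 = 1*138 + 17
138 = 8*17 + 2
17 = 8*2 + 1
2 = 2*1 + 0
gcd(3703, 7561) = 1, so the inverse exists.
Back-substitute for 1:
1 = 1*17 − 8*2
  = −8*138 + 65*17
  = 65*155 − 73*138
  = −73*3703 + 1744*155
  = 1744*7561 − 3561*3703
So 3703⁻¹ ≡ −3561 ≡ 4000 (mod 7561).

4000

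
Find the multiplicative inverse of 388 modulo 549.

208

By the extended Euclidean algorithm:
549 = 1×388 + 161
388 = 2×161 + 66
161 = 2×66 + 29
66 = 2×29 + 8
29 = 3×8 + 5
8 = 1×5 + 3
5 = 1×3 + 2
3 = 1×2 + 1
2 = 2×1 + 0
gcd(388, 549) = 1, so the inverse exists.
Bézout: 1 = −147×549 + 208×388.
So 388⁻¹ ≡ 208 (mod 549).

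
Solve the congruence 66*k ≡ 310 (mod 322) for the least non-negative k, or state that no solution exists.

73

gcd(66, 322) = 2, and 2 | 310, so solutions exist.
Divide through by 2: 33*k mod 161 = 155.
33⁻¹ ≡ 122 (mod 161).
k ≡ 122*155 ≡ 73 (mod 161).
The smallest non-negative solution is k = 73.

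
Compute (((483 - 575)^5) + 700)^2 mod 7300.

483 - 575 = -92 ≡ 7208 (mod 7300)
(7208)^5 ≡ 4368 (mod 7300)
4368 + 700 = 5068
(5068)^2 ≡ 3224 (mod 7300)

3224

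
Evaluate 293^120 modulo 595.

1

120 in binary is 1111000, i.e. 120 = 64 + 32 + 16 + 8.
293^1 ≡ 293 (mod 595)
293^2 ≡ 293^2 = 85849 ≡ 169 (mod 595)
293^4 ≡ 169^2 = 28561 ≡ 1 (mod 595)
293^8 ≡ 1^2 = 1 (mod 595)
293^16 ≡ 1^2 = 1 (mod 595)
293^32 ≡ 1^2 = 1 (mod 595)
293^64 ≡ 1^2 = 1 (mod 595)
293^120 = 293^64 × 293^32 × 293^16 × 293^8 ≡ 1 × 1 × 1 × 1 (mod 595).
Accumulate the product:
1 × 1 = 1
1 × 1 = 1
1 × 1 = 1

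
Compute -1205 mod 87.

13

-1205 = -14·87 + 13, so -1205 ≡ 13 (mod 87).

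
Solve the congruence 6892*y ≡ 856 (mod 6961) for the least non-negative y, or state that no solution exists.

3115

gcd(6892, 6961) = 1, so a unique solution mod 6961 exists.
6892⁻¹ ≡ 4338 (mod 6961).
y ≡ 4338*856 ≡ 3115 (mod 6961).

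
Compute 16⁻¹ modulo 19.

Apply the Euclidean algorithm and back-substitute:
19 = 1*16 + 3
16 = 5*3 + 1
3 = 3*1 + 0
gcd(16, 19) = 1, so the inverse exists.
Bézout: 1 = −5*19 + 6*16.
So 16⁻¹ ≡ 6 (mod 19).

6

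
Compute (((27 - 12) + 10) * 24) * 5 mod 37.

3

27 - 12 = 15
15 + 10 = 25
25 * 24 = 600 ≡ 8 (mod 37)
8 * 5 = 40 ≡ 3 (mod 37)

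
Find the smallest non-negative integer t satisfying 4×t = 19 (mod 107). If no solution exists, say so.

gcd(4, 107) = 1, so a unique solution mod 107 exists.
4⁻¹ ≡ 27 (mod 107).
t ≡ 27×19 ≡ 85 (mod 107).

85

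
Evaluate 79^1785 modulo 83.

By square-and-multiply:
1785 in binary is 11011111001, i.e. 1785 = 1024 + 512 + 128 + 64 + 32 + 16 + 8 + 1.
79^1 ≡ 79 (mod 83)
79^2 ≡ 79^2 = 6241 ≡ 16 (mod 83)
79^4 ≡ 16^2 = 256 ≡ 7 (mod 83)
79^8 ≡ 7^2 = 49 (mod 83)
79^16 ≡ 49^2 = 2401 ≡ 77 (mod 83)
79^32 ≡ 77^2 = 5929 ≡ 36 (mod 83)
79^64 ≡ 36^2 = 1296 ≡ 51 (mod 83)
79^128 ≡ 51^2 = 2601 ≡ 28 (mod 83)
79^256 ≡ 28^2 = 784 ≡ 37 (mod 83)
79^512 ≡ 37^2 = 1369 ≡ 41 (mod 83)
79^1024 ≡ 41^2 = 1681 ≡ 21 (mod 83)
79^1785 = 79^1024 × 79^512 × 79^128 × 79^64 × 79^32 × 79^16 × 79^8 × 79^1 ≡ 21 × 41 × 28 × 51 × 36 × 77 × 49 × 79 (mod 83).
Accumulate the product:
21 × 41 = 861 ≡ 31
31 × 28 = 868 ≡ 38
38 × 51 = 1938 ≡ 29
29 × 36 = 1044 ≡ 48
48 × 77 = 3696 ≡ 44
44 × 49 = 2156 ≡ 81
81 × 79 = 6399 ≡ 8

8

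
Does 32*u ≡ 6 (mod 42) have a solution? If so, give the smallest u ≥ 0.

gcd(32, 42) = 2, and 2 | 6, so solutions exist.
Divide through by 2: 16*u ≡ 3 mod 21.
16⁻¹ ≡ 4 (mod 21).
u ≡ 4*3 ≡ 12 (mod 21).
The smallest non-negative solution is u = 12.

12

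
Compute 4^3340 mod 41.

1

By square-and-multiply:
3340 in binary is 110100001100, i.e. 3340 = 2048 + 1024 + 256 + 8 + 4.
4^1 ≡ 4 (mod 41)
4^2 ≡ 4^2 = 16 (mod 41)
4^4 ≡ 16^2 = 256 ≡ 10 (mod 41)
4^8 ≡ 10^2 = 100 ≡ 18 (mod 41)
4^16 ≡ 18^2 = 324 ≡ 37 (mod 41)
4^32 ≡ 37^2 = 1369 ≡ 16 (mod 41)
4^64 ≡ 16^2 = 256 ≡ 10 (mod 41)
4^128 ≡ 10^2 = 100 ≡ 18 (mod 41)
4^256 ≡ 18^2 = 324 ≡ 37 (mod 41)
4^512 ≡ 37^2 = 1369 ≡ 16 (mod 41)
4^1024 ≡ 16^2 = 256 ≡ 10 (mod 41)
4^2048 ≡ 10^2 = 100 ≡ 18 (mod 41)
4^3340 = 4^2048 * 4^1024 * 4^256 * 4^8 * 4^4 ≡ 18 * 10 * 37 * 18 * 10 (mod 41).
Accumulate the product:
18 * 10 = 180 ≡ 16
16 * 37 = 592 ≡ 18
18 * 18 = 324 ≡ 37
37 * 10 = 370 ≡ 1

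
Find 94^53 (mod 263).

219

Using repeated squaring:
53 in binary is 110101, i.e. 53 = 32 + 16 + 4 + 1.
94^1 ≡ 94 (mod 263)
94^2 ≡ 94^2 = 8836 ≡ 157 (mod 263)
94^4 ≡ 157^2 = 24649 ≡ 190 (mod 263)
94^8 ≡ 190^2 = 36100 ≡ 69 (mod 263)
94^16 ≡ 69^2 = 4761 ≡ 27 (mod 263)
94^32 ≡ 27^2 = 729 ≡ 203 (mod 263)
94^53 = 94^32 × 94^16 × 94^4 × 94^1 ≡ 203 × 27 × 190 × 94 (mod 263).
Accumulate the product:
203 × 27 = 5481 ≡ 221
221 × 190 = 41990 ≡ 173
173 × 94 = 16262 ≡ 219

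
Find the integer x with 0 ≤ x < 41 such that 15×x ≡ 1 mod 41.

Run the extended Euclidean algorithm:
41 = 2*15 + 11
15 = 1*11 + 4
11 = 2*4 + 3
4 = 1*3 + 1
3 = 3*1 + 0
gcd(15, 41) = 1, so the inverse exists.
Back-substitute for 1:
1 = 1*4 − 1*3
  = −1*11 + 3*4
  = 3*15 − 4*11
  = −4*41 + 11*15
So 15⁻¹ ≡ 11 (mod 41).

11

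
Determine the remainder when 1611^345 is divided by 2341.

By square-and-multiply:
1611^1 ≡ 1611 (mod 2341)
1611^2 ≡ 1611^2 = 2595321 ≡ 1493 (mod 2341)
1611^4 ≡ 1493^2 = 2229049 ≡ 417 (mod 2341)
1611^8 ≡ 417^2 = 173889 ≡ 655 (mod 2341)
1611^16 ≡ 655^2 = 429025 ≡ 622 (mod 2341)
1611^32 ≡ 622^2 = 386884 ≡ 619 (mod 2341)
1611^64 ≡ 619^2 = 383161 ≡ 1578 (mod 2341)
1611^128 ≡ 1578^2 = 2490084 ≡ 1601 (mod 2341)
1611^256 ≡ 1601^2 = 2563201 ≡ 2147 (mod 2341)
1611^345 = 1611^256 * 1611^64 * 1611^16 * 1611^8 * 1611^1 ≡ 2147 * 1578 * 622 * 655 * 1611 (mod 2341).
Accumulate the product:
2147 * 1578 = 3387966 ≡ 539
539 * 622 = 335258 ≡ 495
495 * 655 = 324225 ≡ 1167
1167 * 1611 = 1880037 ≡ 214

214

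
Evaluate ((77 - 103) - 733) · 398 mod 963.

77 - 103 = -26 ≡ 937 (mod 963)
937 - 733 = 204
204 · 398 = 81192 ≡ 300 (mod 963)

300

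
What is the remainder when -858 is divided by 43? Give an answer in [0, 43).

2

-858 = -20·43 + 2, so -858 ≡ 2 (mod 43).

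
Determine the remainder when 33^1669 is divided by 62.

47

Using repeated squaring:
1669 in binary is 11010000101, i.e. 1669 = 1024 + 512 + 128 + 4 + 1.
33^1 ≡ 33 (mod 62)
33^2 ≡ 33^2 = 1089 ≡ 35 (mod 62)
33^4 ≡ 35^2 = 1225 ≡ 47 (mod 62)
33^8 ≡ 47^2 = 2209 ≡ 39 (mod 62)
33^16 ≡ 39^2 = 1521 ≡ 33 (mod 62)
33^32 ≡ 33^2 = 1089 ≡ 35 (mod 62)
33^64 ≡ 35^2 = 1225 ≡ 47 (mod 62)
33^128 ≡ 47^2 = 2209 ≡ 39 (mod 62)
33^256 ≡ 39^2 = 1521 ≡ 33 (mod 62)
33^512 ≡ 33^2 = 1089 ≡ 35 (mod 62)
33^1024 ≡ 35^2 = 1225 ≡ 47 (mod 62)
33^1669 = 33^1024 * 33^512 * 33^128 * 33^4 * 33^1 ≡ 47 * 35 * 39 * 47 * 33 (mod 62).
Accumulate the product:
47 * 35 = 1645 ≡ 33
33 * 39 = 1287 ≡ 47
47 * 47 = 2209 ≡ 39
39 * 33 = 1287 ≡ 47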